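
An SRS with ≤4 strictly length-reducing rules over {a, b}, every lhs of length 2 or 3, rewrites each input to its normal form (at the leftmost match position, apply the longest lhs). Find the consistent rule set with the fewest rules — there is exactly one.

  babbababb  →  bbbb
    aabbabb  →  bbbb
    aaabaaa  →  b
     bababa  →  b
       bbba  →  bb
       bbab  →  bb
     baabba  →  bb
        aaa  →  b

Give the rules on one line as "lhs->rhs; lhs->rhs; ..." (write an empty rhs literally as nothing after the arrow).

  | babbababb => bbbababb => bbbabb => bbbb
  | aabbabb => bbbabb => bbbb
  | aaabaaa => babaaa => bbaaa => baa => ba => b
  | bababa => bbaba => bba => b

aa->b; ba->b; bba->b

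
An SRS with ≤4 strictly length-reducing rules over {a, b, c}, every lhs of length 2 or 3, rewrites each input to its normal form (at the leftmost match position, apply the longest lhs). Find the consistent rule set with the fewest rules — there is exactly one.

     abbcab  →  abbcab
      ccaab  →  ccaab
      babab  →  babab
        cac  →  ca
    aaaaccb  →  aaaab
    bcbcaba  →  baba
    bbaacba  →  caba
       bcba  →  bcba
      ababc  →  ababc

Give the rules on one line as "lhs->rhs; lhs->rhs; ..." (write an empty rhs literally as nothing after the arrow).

ac->a; bba->c; cbc->

  | abbcab
  | ccaab
  | babab
  | cac => ca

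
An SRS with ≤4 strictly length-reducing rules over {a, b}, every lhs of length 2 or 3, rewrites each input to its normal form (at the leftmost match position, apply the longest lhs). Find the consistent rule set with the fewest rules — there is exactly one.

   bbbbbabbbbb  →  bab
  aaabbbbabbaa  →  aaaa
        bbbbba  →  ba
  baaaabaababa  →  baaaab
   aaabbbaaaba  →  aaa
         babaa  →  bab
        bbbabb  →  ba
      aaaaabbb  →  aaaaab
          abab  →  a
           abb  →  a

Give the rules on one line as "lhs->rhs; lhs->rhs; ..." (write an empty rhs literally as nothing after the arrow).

aba->ab; bb->; bba->

  | bbbbbabbbbb => bbbabbbbb => babbbbb => babbb => bab
  | aaabbbbabbaa => aaabbabbaa => aaabbaa => aaaa
  | bbbbba => bbba => ba
  | baaaabaababa => baaaabababa => baaaabbaba => baaaaba => baaaab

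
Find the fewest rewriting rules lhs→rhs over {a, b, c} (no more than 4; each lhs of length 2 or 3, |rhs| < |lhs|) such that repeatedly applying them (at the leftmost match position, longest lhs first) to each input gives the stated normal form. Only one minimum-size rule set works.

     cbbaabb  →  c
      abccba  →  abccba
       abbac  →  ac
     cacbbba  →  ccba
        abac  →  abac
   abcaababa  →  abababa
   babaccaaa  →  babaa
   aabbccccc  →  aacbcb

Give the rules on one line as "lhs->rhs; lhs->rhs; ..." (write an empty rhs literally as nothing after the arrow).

  | cbbaabb => ccaabb => cabb => bb => c
  | abccba
  | abbac => acac => ac
  | cacbbba => cbbba => ccba

bb->c; ca->; ccc->cb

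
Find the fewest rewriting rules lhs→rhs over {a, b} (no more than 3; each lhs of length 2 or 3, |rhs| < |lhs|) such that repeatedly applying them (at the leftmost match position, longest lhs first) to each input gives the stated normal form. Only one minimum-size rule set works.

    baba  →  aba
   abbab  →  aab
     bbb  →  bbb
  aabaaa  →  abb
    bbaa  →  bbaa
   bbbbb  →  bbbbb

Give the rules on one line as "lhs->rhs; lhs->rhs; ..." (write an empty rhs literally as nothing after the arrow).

  | baba => aba
  | abbab => abab => aab
  | bbb
  | aabaaa => aabab => aaab => abb

aaa->ab; bab->ab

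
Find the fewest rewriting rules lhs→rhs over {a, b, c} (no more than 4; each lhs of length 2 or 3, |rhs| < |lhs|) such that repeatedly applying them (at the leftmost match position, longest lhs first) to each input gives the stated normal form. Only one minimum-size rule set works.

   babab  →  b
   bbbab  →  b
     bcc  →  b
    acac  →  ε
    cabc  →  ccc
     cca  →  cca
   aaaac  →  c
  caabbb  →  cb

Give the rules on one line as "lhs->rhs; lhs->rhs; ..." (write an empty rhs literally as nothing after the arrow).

ab->c; ac->b; bb->; bc->b

  | babab => bcab => bab => bc => b
  | bbbab => bab => bc => b
  | bcc => bc => b
  | acac => bac => bb => ε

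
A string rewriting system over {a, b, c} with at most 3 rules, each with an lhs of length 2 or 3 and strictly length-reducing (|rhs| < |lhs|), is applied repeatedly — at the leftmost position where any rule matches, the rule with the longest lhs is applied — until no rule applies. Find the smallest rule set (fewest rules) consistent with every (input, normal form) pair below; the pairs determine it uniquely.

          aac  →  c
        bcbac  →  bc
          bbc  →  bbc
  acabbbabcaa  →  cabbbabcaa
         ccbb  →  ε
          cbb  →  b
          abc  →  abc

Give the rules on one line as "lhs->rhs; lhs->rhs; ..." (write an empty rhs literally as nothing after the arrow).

ac->c; cb->

  | aac => ac => c
  | bcbac => bac => bc
  | bbc
  | acabbbabcaa => cabbbabcaa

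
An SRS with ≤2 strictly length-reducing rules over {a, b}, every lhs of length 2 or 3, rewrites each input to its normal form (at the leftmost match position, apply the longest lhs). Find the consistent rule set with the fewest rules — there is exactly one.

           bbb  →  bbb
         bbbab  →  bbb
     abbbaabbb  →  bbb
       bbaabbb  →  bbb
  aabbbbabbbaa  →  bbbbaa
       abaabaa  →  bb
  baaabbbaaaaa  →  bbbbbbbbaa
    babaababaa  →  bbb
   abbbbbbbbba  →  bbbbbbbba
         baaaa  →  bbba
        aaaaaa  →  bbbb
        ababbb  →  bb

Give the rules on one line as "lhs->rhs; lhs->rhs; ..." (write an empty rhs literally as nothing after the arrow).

  | bbb
  | bbbab => bbb
  | abbbaabbb => bbaabbb => bbabb => bbb
  | bbaabbb => bbabb => bbb

aaa->bb; ab->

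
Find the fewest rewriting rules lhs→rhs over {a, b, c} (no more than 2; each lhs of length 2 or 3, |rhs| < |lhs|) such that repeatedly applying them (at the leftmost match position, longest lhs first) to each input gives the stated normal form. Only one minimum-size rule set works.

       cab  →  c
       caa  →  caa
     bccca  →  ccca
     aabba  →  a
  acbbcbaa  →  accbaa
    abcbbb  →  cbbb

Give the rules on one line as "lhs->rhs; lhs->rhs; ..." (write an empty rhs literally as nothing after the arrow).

  | cab => c
  | caa
  | bccca => ccca
  | aabba => aba => a

ab->; bc->c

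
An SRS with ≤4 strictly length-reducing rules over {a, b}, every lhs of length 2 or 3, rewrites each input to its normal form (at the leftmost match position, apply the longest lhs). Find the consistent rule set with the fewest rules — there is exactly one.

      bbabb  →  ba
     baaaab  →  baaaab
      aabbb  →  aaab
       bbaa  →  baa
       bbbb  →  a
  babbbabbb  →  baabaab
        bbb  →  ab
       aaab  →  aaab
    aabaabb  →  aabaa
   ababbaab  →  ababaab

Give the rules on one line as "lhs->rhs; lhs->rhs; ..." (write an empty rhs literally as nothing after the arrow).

  | bbabb => babb => ba
  | baaaab
  | aabbb => aaab
  | bbaa => baa

bb->; bba->ba; bbb->ab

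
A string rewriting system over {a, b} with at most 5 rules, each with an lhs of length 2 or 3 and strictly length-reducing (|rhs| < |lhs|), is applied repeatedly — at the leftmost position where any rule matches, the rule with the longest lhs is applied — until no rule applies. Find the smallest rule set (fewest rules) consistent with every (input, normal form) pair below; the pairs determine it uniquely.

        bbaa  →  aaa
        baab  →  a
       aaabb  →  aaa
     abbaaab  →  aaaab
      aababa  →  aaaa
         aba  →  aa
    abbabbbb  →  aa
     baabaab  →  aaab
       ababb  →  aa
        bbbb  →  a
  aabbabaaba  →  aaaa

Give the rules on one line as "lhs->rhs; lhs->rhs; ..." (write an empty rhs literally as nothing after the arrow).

abb->a; ba->a; baa->b; bb->a

  | bbaa => aaa
  | baab => bb => a
  | aaabb => aaa
  | abbaaab => aaaab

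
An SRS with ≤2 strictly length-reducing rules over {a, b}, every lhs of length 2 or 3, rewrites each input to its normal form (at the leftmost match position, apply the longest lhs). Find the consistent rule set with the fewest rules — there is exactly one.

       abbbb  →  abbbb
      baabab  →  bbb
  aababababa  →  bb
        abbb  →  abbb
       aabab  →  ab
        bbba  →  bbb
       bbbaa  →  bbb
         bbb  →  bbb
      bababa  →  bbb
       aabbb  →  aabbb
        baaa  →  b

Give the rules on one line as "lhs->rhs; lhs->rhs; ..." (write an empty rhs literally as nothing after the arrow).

  | abbbb
  | baabab => babab => bbab => bbb
  | aababababa => abababa => baba => bba => bb
  | abbb

aba->; ba->b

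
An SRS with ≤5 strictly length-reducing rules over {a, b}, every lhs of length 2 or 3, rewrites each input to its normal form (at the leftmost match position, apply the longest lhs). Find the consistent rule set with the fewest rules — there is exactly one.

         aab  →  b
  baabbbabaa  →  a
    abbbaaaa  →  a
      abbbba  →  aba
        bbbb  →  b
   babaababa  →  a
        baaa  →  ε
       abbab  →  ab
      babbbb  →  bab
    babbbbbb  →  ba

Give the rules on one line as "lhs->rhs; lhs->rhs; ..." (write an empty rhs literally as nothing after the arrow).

aa->; baa->bb; bb->a; bbb->

  | aab => b
  | baabbbabaa => bbbbbabaa => bbabaa => aabaa => baa => bb => a
  | abbbaaaa => aaaaa => aaa => a
  | abbbba => aba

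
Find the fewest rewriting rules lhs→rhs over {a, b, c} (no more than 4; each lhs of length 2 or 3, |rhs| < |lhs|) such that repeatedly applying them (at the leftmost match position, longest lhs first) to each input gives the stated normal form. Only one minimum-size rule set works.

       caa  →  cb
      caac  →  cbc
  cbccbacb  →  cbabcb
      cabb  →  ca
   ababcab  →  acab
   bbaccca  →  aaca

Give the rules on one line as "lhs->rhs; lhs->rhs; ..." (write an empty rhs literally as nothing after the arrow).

aba->ab; bb->; caa->cb; cc->a

  | caa => cb
  | caac => cbc
  | cbccbacb => cbabacb => cbabcb
  | cabb => ca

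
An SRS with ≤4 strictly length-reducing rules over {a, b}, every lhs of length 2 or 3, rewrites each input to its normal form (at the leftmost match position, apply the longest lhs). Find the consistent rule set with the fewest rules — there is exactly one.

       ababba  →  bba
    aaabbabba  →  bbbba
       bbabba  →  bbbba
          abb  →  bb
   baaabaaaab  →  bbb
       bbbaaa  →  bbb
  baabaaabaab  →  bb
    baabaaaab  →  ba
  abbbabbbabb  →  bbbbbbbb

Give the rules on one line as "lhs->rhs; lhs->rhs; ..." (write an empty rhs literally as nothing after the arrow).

  | ababba => bba
  | aaabbabba => bbabba => bbbba
  | bbabba => bbbba
  | abb => bb

aaa->; aab->a; ab->b; aba->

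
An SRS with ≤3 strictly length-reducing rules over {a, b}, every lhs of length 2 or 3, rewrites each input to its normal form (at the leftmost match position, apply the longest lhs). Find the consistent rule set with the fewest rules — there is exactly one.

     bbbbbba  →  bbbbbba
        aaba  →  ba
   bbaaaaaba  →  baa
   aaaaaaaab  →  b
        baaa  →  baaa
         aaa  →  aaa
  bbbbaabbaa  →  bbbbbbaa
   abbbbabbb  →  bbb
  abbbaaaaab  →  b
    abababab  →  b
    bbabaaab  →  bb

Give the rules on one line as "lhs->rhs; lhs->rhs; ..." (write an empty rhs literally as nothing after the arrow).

  | bbbbbba
  | aaba => ba
  | bbaaaaaba => bbaaaba => bbaba => baa
  | aaaaaaaab => aaaaaab => aaaab => aab => b

aab->b; ab->a; bab->a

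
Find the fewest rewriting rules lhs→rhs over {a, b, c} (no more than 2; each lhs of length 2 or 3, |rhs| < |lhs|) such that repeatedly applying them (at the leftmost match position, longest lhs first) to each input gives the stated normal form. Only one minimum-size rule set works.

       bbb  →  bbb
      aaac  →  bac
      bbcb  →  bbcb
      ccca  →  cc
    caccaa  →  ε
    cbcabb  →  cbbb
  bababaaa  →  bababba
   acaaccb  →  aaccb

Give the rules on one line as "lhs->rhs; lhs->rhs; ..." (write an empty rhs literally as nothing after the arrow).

  | bbb
  | aaac => bac
  | bbcb
  | ccca => cc

aaa->ba; ca->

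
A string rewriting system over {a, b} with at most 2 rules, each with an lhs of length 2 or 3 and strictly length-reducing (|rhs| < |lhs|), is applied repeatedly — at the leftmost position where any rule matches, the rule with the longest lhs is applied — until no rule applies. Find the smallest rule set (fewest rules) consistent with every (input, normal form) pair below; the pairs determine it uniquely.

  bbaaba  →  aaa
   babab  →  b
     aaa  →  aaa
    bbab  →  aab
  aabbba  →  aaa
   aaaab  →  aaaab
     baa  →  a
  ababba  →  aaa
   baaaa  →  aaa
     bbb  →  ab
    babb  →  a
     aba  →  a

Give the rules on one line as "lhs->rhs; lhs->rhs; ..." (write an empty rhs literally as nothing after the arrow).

ba->; bb->a

  | bbaaba => aaaba => aaa
  | babab => bab => b
  | aaa
  | bbab => aab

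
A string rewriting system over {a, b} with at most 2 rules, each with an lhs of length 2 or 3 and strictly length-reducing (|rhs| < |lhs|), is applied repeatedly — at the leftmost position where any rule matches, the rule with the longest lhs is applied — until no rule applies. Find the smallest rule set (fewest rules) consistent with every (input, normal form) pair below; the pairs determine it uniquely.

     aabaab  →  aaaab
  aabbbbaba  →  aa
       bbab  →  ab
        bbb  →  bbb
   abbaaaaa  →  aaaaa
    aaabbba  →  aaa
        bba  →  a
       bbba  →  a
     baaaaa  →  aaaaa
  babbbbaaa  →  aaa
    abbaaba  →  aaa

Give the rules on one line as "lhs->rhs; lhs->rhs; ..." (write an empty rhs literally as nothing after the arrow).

  | aabaab => aaaab
  | aabbbbaba => abbaba => aba => aa
  | bbab => bab => ab
  | bbb

abb->; ba->a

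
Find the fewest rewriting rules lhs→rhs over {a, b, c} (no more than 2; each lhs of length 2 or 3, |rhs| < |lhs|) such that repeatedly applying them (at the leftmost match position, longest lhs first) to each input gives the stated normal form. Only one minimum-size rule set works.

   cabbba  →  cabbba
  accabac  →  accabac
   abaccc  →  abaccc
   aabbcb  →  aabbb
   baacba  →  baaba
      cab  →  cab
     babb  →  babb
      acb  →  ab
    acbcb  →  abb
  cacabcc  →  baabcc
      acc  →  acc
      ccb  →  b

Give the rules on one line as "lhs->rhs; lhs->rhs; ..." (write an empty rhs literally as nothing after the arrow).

cac->ba; cb->b

  | cabbba
  | accabac
  | abaccc
  | aabbcb => aabbb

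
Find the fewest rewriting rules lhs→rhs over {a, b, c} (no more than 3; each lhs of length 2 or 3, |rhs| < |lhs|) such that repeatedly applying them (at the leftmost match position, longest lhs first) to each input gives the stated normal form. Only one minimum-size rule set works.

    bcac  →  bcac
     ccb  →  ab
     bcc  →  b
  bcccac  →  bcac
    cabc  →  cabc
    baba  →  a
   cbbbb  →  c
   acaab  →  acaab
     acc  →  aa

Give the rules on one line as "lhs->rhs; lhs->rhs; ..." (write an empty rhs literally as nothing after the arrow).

ba->b; bb->; cc->a

  | bcac
  | ccb => ab
  | bcc => ba => b
  | bcccac => bacac => bcac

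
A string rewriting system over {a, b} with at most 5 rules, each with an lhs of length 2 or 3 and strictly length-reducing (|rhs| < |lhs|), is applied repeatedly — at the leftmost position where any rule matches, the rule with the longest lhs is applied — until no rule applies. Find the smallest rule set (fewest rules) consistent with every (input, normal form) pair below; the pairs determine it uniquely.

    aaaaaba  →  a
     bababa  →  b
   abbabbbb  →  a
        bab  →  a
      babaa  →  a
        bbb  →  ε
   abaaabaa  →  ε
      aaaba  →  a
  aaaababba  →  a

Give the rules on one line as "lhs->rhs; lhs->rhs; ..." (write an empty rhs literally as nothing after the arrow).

  | aaaaaba => aaaba => aba => a
  | bababa => bbaba => aaba => ba => b
  | abbabbbb => babbbb => bbbbb => abbb => bb => a
  | bab => bb => a

aa->; ab->; ba->b; bb->a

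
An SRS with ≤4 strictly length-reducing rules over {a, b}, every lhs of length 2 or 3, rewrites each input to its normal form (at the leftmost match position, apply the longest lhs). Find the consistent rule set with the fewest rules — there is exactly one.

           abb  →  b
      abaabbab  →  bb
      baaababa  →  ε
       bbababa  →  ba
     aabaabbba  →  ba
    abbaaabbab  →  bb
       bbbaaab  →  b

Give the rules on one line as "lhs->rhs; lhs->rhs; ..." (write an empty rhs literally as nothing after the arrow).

  | abb => b
  | abaabbab => babbab => bbab => bb
  | baaababa => abababa => bbaba => bbb => ab => ε
  | bbababa => bbbba => abba => ba

ab->; aba->b; baa->ab; bbb->ab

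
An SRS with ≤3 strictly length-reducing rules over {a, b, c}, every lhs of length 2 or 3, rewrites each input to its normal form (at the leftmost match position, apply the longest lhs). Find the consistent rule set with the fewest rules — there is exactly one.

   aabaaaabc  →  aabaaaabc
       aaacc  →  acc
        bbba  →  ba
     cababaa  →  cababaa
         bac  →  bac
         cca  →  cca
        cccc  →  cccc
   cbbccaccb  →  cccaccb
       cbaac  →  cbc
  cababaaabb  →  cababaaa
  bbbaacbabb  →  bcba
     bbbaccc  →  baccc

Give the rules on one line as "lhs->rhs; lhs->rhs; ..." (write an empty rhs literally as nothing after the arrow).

aac->c; bb->

  | aabaaaabc
  | aaacc => acc
  | bbba => ba
  | cababaa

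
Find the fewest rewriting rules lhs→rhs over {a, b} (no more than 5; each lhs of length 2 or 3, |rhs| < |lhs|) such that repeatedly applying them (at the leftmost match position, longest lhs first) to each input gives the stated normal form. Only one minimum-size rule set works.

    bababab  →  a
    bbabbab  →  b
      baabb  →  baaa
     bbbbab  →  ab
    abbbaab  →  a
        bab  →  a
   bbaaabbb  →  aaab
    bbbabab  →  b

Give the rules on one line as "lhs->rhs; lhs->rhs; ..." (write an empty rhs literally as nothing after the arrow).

aba->b; bab->bb; bb->a; bba->

  | bababab => bbabab => bab => bb => a
  | bbabbab => bbab => b
  | baabb => baaa
  | bbbbab => abbab => ab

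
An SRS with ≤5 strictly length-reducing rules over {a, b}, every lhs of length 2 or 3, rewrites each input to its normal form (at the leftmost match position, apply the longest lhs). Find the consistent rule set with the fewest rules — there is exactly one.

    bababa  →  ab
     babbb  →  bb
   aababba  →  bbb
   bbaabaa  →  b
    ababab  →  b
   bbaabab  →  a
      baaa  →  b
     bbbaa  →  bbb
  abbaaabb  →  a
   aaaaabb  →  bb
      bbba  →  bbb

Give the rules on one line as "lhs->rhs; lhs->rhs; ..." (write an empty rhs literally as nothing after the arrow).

  | bababa => aaba => ab
  | babbb => abb => bb
  | aababba => abbba => bbba => bbb
  | bbaabaa => bbabaa => baaa => baa => ba => b

aba->b; abb->bb; ba->b; bab->a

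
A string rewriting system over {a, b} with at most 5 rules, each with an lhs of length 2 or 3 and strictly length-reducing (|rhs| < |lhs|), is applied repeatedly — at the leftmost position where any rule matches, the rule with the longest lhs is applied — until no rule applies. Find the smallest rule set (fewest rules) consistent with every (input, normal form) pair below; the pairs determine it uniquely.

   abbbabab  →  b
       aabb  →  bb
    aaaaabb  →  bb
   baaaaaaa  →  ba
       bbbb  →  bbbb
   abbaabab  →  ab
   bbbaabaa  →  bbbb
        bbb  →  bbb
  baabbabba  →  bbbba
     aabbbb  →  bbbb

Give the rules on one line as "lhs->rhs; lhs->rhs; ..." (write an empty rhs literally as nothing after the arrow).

aa->; aaa->; abb->aa; bab->b

  | abbbabab => aababab => babab => bab => b
  | aabb => bb
  | aaaaabb => aabb => bb
  | baaaaaaa => baaaa => ba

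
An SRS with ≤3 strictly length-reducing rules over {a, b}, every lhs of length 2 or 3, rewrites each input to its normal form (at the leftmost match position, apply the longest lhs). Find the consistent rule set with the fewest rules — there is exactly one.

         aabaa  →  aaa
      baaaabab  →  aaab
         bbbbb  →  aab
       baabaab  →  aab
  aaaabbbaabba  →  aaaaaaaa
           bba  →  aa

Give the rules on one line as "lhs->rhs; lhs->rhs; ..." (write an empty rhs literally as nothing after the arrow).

ba->; bb->a

  | aabaa => aaa
  | baaaabab => aaabab => aaab
  | bbbbb => abbb => aab
  | baabaab => abaab => aab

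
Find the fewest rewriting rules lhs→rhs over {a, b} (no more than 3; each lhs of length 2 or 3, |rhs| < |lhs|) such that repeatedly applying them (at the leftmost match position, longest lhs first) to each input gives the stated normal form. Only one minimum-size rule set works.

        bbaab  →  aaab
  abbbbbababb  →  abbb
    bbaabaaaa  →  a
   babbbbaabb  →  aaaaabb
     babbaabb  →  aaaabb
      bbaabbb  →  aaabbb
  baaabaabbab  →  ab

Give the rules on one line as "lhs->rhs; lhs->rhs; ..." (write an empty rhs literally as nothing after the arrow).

aba->b; ba->a; bba->aa

  | bbaab => aaab
  | abbbbbababb => abbbaababb => abaaababb => baababb => aababb => abbb
  | bbaabaaaa => aaabaaaa => aabaaa => abaa => ba => a
  | babbbbaabb => abbbbaabb => abbaaabb => aaaaabb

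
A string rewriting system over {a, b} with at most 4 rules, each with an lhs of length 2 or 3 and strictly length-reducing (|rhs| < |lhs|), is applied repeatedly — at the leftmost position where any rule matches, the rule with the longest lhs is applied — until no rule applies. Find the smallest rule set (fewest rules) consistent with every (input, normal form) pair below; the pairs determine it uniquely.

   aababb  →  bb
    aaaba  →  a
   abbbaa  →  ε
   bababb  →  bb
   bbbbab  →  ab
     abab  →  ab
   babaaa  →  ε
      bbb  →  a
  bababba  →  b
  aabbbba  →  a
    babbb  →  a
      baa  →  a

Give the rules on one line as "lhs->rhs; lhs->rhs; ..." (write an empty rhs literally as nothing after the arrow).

aa->; ba->; bbb->a

  | aababb => babb => bb
  | aaaba => aba => a
  | abbbaa => aaaa => aa => ε
  | bababb => babb => bb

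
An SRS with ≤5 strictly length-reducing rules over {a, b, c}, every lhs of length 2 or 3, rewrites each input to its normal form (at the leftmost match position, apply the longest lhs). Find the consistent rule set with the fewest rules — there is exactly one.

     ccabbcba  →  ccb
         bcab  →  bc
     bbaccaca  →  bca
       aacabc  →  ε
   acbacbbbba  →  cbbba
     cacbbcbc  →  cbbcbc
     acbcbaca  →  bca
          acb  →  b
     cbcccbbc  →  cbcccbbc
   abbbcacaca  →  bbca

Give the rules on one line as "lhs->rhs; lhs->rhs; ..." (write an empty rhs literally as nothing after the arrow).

ab->; ac->; bac->ca; cba->

  | ccabbcba => ccbcba => ccb
  | bcab => bc
  | bbaccaca => bcacaca => bcaca => bca
  | aacabc => aabc => ac => ε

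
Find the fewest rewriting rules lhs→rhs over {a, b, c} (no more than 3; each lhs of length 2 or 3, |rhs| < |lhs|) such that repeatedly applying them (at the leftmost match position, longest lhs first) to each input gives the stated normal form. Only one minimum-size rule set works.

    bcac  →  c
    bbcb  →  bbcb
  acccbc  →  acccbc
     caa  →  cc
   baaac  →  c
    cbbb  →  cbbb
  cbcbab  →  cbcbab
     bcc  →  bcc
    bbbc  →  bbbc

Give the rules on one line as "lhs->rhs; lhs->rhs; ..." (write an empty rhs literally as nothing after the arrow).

aa->c; bca->

  | bcac => c
  | bbcb
  | acccbc
  | caa => cc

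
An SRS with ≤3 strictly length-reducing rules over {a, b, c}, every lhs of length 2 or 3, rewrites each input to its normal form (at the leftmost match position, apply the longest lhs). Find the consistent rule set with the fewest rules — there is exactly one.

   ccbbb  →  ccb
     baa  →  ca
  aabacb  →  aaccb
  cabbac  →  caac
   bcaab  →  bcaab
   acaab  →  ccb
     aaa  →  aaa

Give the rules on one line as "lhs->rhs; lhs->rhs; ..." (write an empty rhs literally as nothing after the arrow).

aca->cb; ba->c; bb->

  | ccbbb => ccb
  | baa => ca
  | aabacb => aaccb
  | cabbac => caac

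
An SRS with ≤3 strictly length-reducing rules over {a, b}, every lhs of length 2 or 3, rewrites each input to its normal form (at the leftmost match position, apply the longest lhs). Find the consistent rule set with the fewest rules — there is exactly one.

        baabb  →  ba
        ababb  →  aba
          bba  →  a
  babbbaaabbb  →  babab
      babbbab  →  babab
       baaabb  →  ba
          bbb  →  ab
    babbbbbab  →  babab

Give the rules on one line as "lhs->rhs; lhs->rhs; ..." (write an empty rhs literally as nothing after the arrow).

aa->a; bb->a

  | baabb => babb => baa => ba
  | ababb => abaa => aba
  | bba => aa => a
  | babbbaaabbb => baabaaabbb => babaaabbb => babaabbb => bababbb => babaab => babab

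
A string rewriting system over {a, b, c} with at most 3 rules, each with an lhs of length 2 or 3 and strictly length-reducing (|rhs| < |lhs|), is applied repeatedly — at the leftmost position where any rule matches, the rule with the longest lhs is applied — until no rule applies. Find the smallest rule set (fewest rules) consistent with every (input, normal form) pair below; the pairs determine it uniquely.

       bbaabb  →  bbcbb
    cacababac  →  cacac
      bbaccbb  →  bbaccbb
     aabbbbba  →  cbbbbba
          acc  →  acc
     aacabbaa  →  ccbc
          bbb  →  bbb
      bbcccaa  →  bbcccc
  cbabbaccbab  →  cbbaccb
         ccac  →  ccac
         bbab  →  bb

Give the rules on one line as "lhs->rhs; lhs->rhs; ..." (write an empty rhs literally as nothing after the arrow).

  | bbaabb => bbcbb
  | cacababac => cacabac => cacac
  | bbaccbb
  | aabbbbba => cbbbbba

aa->c; ab->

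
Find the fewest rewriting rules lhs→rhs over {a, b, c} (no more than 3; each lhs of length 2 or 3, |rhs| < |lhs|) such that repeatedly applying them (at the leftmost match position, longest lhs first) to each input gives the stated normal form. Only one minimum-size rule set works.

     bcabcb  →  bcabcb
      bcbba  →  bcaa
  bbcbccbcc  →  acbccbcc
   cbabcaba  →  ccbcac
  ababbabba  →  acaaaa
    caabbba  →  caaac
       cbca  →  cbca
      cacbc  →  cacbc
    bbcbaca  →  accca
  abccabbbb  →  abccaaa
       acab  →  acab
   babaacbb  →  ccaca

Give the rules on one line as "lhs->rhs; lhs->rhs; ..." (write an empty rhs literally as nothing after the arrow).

  | bcabcb
  | bcbba => bcaa
  | bbcbccbcc => acbccbcc
  | cbabcaba => ccbcaba => ccbcac

ba->c; bb->a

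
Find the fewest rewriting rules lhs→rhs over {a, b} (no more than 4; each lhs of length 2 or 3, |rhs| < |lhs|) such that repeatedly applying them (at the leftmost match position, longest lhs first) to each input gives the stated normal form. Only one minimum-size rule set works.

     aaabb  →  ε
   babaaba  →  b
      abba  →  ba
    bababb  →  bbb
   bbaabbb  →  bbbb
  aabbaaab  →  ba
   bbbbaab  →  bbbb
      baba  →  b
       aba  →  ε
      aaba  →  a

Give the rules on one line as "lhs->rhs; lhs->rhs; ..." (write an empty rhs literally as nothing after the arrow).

aab->; ab->; aba->

  | aaabb => ab => ε
  | babaaba => baba => b
  | abba => ba
  | bababb => bbb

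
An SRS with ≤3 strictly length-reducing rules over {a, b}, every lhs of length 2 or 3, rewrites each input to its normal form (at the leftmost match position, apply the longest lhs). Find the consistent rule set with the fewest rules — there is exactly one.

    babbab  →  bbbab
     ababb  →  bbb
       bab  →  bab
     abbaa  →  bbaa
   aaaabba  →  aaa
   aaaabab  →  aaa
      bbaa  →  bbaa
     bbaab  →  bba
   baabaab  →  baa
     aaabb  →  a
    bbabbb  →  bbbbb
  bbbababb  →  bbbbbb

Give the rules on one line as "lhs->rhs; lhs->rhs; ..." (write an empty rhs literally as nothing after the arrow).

  | babbab => bbbab
  | ababb => abbb => bbb
  | bab
  | abbaa => bbaa

aab->a; abb->bb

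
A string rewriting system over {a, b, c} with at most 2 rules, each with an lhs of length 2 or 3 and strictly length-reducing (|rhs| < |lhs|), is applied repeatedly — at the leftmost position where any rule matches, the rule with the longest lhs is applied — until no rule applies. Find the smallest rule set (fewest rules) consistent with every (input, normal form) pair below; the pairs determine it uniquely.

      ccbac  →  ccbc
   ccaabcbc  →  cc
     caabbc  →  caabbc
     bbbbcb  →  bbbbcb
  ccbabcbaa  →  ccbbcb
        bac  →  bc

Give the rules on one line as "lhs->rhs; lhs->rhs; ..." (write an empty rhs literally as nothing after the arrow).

  | ccbac => ccbc
  | ccaabcbc => ccabc => cc
  | caabbc
  | bbbbcb

abc->; ba->b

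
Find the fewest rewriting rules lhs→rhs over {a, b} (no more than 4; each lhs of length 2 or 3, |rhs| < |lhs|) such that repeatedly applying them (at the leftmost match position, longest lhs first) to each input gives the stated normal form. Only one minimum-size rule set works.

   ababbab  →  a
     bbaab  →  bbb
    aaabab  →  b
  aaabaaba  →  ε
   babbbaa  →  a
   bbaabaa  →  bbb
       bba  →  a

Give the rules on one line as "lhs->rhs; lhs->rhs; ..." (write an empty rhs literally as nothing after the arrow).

aa->; ab->a; ba->a; baa->b

  | ababbab => aabbab => bbab => bab => ab => a
  | bbaab => bbb
  | aaabab => abab => aab => b
  | aaabaaba => abaaba => aaaba => aba => aa => ε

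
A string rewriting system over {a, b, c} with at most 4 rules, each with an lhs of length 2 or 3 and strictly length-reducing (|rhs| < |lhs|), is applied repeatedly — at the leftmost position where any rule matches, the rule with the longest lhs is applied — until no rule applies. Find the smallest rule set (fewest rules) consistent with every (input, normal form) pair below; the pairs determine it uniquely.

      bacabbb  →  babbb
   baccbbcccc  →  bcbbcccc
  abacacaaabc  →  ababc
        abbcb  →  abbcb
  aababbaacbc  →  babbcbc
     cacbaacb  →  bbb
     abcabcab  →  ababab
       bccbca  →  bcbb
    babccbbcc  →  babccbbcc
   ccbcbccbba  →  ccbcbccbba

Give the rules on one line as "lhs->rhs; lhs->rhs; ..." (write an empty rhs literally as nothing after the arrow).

  | bacabbb => babbb
  | baccbbcccc => bcbbcccc
  | abacacaaabc => abacaaabc => abaaabc => ababc
  | abbcb

aa->; ac->; bca->ba; cba->bb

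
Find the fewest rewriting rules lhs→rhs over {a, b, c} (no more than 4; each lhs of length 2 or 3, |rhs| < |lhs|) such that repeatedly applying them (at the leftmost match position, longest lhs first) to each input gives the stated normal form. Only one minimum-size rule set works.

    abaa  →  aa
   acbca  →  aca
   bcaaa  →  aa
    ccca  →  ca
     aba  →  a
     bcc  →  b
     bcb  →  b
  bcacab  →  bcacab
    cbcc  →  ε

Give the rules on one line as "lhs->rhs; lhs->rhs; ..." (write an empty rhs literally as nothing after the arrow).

ba->; caa->aa; cb->; cc->

  | abaa => aa
  | acbca => aca
  | bcaaa => baaa => aa
  | ccca => ca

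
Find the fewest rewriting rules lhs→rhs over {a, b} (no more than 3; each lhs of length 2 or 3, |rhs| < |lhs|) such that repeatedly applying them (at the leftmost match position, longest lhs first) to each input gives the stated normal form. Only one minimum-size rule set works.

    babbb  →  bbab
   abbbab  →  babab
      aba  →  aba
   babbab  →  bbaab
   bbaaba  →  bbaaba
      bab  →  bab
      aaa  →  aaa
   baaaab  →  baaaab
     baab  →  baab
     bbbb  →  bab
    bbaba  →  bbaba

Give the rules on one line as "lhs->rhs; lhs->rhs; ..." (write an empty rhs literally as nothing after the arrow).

abb->ba; bbb->ba

  | babbb => bbab
  | abbbab => babab
  | aba
  | babbab => bbaab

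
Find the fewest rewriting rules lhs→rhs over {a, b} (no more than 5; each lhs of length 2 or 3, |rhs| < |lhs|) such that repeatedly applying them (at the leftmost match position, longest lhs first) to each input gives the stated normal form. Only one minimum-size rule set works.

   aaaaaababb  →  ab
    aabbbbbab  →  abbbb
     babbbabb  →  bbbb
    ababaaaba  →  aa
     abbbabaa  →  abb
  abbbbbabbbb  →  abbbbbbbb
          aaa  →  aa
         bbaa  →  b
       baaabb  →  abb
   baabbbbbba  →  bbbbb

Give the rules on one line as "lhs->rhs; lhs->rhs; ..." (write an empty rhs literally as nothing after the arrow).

aaa->aa; aab->a; ba->; baa->

  | aaaaaababb => aaaaababb => aaaababb => aaababb => aababb => aabb => ab
  | aabbbbbab => abbbbab => abbbb
  | babbbabb => bbbabb => bbbb
  | ababaaaba => abaaaba => aaba => aa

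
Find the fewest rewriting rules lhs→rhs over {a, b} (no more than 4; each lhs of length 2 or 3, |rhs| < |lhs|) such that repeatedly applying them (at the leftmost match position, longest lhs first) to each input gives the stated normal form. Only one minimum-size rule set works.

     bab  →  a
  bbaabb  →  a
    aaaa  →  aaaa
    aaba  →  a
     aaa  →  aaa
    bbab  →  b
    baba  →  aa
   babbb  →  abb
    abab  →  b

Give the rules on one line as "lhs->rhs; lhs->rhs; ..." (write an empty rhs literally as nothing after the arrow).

  | bab => a
  | bbaabb => bbabb => bab => a
  | aaaa
  | aaba => a

aba->; ba->b; bab->a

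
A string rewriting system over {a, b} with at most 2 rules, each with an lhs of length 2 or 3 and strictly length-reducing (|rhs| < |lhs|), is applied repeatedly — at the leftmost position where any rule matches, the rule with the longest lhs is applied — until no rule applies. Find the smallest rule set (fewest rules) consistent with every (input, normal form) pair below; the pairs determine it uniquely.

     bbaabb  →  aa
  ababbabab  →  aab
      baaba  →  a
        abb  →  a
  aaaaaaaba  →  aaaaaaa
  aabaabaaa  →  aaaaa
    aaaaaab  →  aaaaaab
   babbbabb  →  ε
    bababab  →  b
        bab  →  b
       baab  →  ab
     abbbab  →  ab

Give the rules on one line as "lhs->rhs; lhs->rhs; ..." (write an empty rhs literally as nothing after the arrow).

ba->; bb->

  | bbaabb => aabb => aa
  | ababbabab => abbabab => aabab => aab
  | baaba => aba => a
  | abb => a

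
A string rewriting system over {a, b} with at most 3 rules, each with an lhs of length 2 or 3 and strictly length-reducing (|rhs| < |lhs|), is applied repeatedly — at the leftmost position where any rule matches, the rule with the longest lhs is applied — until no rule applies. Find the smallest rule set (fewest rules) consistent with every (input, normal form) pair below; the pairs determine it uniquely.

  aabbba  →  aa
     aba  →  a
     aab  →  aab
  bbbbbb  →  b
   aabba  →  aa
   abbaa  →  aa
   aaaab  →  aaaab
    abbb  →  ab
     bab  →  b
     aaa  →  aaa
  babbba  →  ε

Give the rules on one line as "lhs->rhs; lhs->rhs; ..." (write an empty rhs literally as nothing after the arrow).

ba->; bb->b

  | aabbba => aabba => aaba => aa
  | aba => a
  | aab
  | bbbbbb => bbbbb => bbbb => bbb => bb => b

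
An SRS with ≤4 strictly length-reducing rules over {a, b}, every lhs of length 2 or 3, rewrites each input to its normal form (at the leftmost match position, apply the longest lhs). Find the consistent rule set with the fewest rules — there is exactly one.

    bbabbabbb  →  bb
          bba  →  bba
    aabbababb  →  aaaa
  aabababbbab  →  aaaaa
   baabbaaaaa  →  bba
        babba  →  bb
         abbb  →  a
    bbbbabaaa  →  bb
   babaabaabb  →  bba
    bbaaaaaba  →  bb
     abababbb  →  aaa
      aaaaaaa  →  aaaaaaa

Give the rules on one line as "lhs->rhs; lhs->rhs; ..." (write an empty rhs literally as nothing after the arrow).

ab->a; baa->bb; bbb->bb

  | bbabbabbb => bbababbb => bbaabbb => bbbbbb => bbbbb => bbbb => bbb => bb
  | bba
  | aabbababb => aabababb => aaababb => aaaabb => aaaab => aaaa
  | aabababbbab => aaababbbab => aaaabbbab => aaaabbab => aaaabab => aaaaab => aaaaa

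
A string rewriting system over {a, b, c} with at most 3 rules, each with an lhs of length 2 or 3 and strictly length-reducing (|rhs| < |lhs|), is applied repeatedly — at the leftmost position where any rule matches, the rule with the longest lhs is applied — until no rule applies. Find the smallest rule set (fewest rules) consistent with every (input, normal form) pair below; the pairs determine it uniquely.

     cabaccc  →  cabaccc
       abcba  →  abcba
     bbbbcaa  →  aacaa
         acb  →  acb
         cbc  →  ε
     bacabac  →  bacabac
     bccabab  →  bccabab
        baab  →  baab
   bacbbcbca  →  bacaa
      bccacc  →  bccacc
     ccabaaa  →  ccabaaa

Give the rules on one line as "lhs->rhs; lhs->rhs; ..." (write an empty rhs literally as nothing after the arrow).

  | cabaccc
  | abcba
  | bbbbcaa => abbcaa => aacaa
  | acb

bb->a; cbc->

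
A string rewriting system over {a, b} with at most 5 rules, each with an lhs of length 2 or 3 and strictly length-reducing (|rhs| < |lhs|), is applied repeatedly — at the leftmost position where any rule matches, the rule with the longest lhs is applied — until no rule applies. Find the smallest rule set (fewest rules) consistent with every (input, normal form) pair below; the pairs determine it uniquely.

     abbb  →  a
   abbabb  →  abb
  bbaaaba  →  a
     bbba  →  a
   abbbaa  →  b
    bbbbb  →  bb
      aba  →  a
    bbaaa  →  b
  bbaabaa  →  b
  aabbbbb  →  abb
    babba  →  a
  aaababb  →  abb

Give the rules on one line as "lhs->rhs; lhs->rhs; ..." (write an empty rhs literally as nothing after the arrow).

  | abbb => a
  | abbabb => ababb => aabb => abb
  | bbaaaba => baaaba => aaaba => bba => ba => a
  | bbba => a

aa->a; aaa->b; ba->a; bbb->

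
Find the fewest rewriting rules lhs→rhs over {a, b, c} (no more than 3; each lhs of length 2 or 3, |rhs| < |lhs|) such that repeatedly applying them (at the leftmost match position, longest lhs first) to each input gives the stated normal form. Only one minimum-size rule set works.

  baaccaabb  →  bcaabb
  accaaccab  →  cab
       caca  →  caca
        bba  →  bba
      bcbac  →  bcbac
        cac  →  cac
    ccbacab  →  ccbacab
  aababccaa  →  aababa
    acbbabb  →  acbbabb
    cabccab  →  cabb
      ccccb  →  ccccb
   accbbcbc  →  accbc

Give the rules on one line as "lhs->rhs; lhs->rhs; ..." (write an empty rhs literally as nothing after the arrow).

aac->; bbc->; cca->

  | baaccaabb => bcaabb
  | accaaccab => aaccab => cab
  | caca
  | bba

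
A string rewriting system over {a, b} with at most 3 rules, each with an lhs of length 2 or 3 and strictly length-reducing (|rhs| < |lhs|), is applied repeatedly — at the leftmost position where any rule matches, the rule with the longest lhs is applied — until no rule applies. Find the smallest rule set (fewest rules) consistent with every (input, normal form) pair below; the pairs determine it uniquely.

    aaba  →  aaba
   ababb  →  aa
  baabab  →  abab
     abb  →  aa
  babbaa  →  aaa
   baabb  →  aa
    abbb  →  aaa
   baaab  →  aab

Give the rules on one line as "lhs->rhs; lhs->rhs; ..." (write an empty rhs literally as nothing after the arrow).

  | aaba
  | ababb => abaa => aa
  | baabab => abab
  | abb => aa

baa->a; bb->a; bbb->aa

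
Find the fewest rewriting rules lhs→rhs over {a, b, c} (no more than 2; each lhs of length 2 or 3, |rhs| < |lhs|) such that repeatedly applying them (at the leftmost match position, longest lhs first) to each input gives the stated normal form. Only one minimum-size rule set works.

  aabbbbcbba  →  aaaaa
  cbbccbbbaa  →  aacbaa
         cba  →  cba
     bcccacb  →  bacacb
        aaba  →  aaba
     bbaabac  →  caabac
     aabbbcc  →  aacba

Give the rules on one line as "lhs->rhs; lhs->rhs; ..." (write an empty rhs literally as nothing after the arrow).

bb->c; cc->a

  | aabbbbcbba => aacbbcbba => aacccbba => aaacbba => aaacca => aaaaa
  | cbbccbbbaa => ccccbbbaa => accbbbaa => aabbbaa => aacbaa
  | cba
  | bcccacb => bacacb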